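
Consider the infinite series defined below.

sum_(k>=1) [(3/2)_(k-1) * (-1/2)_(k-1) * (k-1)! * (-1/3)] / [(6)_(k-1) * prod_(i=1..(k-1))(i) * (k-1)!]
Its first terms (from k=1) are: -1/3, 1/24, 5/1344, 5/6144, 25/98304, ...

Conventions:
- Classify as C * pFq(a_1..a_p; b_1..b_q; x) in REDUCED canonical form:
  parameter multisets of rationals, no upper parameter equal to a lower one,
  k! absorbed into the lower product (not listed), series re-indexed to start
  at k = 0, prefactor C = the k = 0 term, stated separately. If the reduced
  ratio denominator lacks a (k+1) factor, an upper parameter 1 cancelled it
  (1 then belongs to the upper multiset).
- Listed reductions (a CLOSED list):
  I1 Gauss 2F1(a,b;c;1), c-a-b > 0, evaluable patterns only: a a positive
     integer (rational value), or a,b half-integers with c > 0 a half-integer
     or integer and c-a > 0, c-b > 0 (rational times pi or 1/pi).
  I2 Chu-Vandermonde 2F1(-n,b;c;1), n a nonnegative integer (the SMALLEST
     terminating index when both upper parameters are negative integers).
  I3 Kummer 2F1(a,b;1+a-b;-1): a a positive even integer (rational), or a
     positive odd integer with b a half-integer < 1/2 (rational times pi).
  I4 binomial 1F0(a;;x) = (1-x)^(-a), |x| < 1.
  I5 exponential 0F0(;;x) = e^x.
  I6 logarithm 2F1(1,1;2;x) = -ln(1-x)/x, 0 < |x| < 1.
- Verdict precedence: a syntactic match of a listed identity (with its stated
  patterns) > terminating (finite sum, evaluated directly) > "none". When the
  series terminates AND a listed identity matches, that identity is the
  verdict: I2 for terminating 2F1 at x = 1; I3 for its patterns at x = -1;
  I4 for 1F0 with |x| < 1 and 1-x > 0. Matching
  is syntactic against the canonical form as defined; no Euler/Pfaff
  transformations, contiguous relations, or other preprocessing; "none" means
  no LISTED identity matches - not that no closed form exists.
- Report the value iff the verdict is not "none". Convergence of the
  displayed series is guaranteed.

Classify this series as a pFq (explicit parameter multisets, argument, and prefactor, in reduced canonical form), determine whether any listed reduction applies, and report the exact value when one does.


At argument 1: a 2F1 with upper {-1/2, 3/2}, lower {6}, scaled by C = -1/3. Verdict: this is Gauss's theorem I1 (half-integer case) (x = 1; upper {-1/2, 3/2} half-integers, c = 6 in the evaluable pattern). Sum: (-65536/72765) / pi.

Structural cue: t_0 = -1/3 here, and the product of the first k integers (C = -1/3) is k!.
Step ratio: r(k) = 1 * (k-1/2) (k+3/2) / [(k+6) (k+1)] - poly over poly, x = 1 from leading terms; C = -1/3 at k = 0.


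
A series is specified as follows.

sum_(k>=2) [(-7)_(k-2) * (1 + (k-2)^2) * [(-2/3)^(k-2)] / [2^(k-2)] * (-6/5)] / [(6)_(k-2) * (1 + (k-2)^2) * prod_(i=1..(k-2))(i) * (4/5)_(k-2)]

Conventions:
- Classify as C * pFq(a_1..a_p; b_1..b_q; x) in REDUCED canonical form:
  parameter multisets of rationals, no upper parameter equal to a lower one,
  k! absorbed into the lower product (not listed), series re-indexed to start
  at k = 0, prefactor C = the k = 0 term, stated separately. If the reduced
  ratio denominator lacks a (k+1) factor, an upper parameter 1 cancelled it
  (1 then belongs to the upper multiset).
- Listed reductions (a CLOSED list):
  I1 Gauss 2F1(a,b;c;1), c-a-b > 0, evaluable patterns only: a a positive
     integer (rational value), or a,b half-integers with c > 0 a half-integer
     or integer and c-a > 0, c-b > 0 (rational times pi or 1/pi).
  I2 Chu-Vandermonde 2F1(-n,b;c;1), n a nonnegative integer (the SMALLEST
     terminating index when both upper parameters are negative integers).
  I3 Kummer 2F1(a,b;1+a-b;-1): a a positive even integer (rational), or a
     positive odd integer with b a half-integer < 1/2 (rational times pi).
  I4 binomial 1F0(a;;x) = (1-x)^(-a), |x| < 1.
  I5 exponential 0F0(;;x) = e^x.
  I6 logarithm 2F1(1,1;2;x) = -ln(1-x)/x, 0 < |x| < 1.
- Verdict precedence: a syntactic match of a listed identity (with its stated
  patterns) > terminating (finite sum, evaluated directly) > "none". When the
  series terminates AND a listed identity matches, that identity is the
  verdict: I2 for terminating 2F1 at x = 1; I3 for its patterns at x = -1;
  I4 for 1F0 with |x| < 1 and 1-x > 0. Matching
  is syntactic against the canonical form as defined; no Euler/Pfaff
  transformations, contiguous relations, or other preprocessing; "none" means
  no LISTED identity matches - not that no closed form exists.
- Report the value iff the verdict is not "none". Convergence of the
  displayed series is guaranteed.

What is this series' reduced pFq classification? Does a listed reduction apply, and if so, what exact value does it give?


The series (x = -1/3) is 1F2: upper {-7}, lower {4/5, 6}, prefactor -6/5. Verdict: terminating - upper -7 stops the sum at k = 7; the 8 terms are added exactly. Sum: -603620332561513513/329705008685015040.

Key observation: from the first term -6/5: the factor k^2 + 1 cancels (top and bottom), leaving prefactor -6/5.
Adjacent-term ratio: r(k) = (-1/3) * (k-7) / [(k+4/5) (k+6) (k+1)] - poly over poly, x = (-1/3) from leading terms; C = -6/5 at k = 0.


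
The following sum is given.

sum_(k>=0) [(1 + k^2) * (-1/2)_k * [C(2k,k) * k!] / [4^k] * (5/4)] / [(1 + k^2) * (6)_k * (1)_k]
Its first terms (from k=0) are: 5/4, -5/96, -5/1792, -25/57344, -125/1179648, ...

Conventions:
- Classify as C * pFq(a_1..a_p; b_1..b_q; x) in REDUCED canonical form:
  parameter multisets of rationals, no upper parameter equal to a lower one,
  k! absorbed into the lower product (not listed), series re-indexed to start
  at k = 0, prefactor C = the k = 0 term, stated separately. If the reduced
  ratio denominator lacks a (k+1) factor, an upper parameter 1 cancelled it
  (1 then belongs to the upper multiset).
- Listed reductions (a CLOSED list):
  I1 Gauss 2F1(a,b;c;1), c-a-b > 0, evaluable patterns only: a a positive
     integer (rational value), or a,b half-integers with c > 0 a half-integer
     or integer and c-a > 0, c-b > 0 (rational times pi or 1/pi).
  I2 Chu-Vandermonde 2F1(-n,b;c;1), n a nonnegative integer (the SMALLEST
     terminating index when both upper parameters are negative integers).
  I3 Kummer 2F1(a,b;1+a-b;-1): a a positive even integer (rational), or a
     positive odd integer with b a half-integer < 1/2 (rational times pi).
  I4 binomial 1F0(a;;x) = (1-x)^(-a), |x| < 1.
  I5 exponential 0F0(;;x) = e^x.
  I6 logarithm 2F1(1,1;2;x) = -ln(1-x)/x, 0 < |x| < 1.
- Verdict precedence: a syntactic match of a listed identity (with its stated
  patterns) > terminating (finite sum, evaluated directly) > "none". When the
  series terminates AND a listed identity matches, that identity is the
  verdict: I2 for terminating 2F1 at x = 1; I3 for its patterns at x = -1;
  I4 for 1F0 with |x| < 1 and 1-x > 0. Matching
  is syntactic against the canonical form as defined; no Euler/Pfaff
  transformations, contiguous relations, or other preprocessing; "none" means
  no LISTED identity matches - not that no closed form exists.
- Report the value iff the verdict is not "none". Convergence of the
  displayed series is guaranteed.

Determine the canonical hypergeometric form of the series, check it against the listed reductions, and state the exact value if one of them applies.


Classification (C = 5/4): 2F1 with upper {-1/2, 1/2}, lower {6}, argument x = 1. Verdict at x = 1: the half-integer Gauss pattern (I1) matches (x = 1; upper {-1/2, 1/2} half-integers, c = 6 in the evaluable pattern). Sum: (163840/43659) / pi.

The tell: with t_0 = 5/4, k^2 + 1 divides numerator and denominator alike; C = 5/4, x = 1 after cancelling.
Step ratio: r(k) = 1 * (k-1/2) (k+1/2) / [(k+6) (k+1)] - rational in k. x = 1; t_0 = 5/4; negate the roots.


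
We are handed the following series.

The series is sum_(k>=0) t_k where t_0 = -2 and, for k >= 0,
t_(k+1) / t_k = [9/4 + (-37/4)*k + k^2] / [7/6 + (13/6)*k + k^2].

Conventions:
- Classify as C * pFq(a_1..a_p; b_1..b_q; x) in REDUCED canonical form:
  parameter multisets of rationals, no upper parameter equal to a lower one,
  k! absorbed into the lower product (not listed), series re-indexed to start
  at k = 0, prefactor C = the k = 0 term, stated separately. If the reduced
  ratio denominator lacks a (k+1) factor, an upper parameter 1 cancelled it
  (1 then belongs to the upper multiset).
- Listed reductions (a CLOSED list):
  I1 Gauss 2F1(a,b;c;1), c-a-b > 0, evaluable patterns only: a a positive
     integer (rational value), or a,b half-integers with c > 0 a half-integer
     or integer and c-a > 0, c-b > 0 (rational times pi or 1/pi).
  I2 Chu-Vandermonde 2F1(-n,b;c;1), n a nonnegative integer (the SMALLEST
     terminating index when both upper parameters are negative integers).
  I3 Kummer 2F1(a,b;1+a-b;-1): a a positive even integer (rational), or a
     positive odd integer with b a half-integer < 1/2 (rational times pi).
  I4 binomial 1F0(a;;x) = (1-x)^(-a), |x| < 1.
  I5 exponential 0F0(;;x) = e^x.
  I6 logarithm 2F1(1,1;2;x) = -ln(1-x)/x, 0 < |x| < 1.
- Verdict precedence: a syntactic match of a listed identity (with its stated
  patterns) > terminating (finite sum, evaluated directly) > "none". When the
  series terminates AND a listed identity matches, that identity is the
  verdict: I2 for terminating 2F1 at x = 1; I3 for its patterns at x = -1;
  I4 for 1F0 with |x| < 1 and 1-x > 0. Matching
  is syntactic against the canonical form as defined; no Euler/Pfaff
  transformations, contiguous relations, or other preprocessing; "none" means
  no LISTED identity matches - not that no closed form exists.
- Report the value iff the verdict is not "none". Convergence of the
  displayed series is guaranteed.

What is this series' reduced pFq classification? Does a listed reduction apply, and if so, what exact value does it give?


x = 1 here; the reduced form reads 2F1, upper {-9, -1/4}, lower {7/6}, C = -2. Verdict: Vandermonde's identity (I2) matches (terminating 2F1 at x = 1 with n = 9, b = -1/4, c = 7/6). Sum: -1088169300773/293874246400.

Structural cue: t_0 being -2, factor the ratio over Q (C = -2, x = 1): negated roots = parameters.
Ratio: r(k) = 1 * (k-9) (k-1/4) / [(k+7/6) (k+1)] - rational in k, leading ratio 1; with t_0 = -2, classification follows.


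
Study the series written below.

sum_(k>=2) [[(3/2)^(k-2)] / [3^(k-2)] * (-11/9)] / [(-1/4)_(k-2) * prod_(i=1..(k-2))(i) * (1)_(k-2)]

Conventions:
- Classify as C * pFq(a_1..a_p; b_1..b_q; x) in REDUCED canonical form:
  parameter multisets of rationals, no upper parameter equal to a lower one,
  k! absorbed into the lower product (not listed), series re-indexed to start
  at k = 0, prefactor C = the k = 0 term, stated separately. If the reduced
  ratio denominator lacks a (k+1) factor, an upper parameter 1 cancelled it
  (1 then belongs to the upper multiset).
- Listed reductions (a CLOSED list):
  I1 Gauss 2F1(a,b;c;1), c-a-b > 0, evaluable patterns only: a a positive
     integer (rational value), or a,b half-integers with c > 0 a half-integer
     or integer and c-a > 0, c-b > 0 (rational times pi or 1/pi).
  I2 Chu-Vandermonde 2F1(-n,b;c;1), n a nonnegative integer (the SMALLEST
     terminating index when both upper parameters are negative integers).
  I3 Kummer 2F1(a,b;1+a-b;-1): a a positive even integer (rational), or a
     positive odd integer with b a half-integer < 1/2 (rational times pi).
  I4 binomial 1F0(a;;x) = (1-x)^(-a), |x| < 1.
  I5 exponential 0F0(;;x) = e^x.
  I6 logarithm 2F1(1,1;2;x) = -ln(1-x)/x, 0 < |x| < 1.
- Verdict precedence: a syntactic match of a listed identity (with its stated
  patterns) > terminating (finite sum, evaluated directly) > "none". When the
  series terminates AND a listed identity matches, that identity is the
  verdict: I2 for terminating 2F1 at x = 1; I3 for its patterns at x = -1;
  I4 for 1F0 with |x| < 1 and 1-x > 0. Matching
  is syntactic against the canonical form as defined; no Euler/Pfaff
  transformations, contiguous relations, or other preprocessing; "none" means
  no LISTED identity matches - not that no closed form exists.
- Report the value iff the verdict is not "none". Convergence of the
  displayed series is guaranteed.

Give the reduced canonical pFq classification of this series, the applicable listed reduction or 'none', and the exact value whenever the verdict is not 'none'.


Canonical form: C = -11/9 times 0F2 with upper {-}, lower {-1/4, 1}, x = 1/2. Verdict: none (x = 1/2): each listed identity misses the multisets {-} ; {-1/4, 1}.

Structural cue: x = (1/2) and (1)_k (prefactor -11/9) is k! itself.
Step ratio: r(k) = (1/2) * 1 / [(k-1/4) (k+1) (k+1)] - poly over poly, x = (1/2) from leading terms; C = -11/9 at k = 0.


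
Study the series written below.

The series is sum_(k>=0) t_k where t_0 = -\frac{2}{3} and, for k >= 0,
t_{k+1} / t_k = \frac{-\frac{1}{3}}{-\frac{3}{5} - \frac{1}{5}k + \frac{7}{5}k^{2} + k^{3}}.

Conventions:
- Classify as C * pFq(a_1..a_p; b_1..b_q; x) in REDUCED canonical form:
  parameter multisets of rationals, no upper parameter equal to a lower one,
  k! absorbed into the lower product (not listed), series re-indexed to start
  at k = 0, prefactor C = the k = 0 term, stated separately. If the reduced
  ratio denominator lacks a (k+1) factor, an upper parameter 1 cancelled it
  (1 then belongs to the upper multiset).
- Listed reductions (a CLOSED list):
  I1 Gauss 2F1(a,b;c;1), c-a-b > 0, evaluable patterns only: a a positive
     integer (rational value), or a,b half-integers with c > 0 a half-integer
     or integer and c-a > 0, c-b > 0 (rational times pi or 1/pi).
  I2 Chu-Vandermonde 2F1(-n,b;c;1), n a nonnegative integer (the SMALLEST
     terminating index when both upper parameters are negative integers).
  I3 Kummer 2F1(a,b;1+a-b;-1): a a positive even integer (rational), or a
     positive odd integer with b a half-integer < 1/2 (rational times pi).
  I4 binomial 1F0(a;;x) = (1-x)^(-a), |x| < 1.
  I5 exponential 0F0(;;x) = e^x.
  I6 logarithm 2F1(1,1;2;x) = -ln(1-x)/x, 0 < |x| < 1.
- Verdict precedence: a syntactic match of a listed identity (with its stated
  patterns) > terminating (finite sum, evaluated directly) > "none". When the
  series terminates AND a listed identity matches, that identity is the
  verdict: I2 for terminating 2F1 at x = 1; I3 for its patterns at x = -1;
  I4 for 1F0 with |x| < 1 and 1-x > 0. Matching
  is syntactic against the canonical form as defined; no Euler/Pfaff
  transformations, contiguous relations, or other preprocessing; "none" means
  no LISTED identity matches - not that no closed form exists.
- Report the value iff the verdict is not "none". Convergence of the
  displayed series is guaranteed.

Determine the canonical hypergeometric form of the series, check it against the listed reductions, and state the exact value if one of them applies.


x = -\frac{1}{3} here; the reduced form reads 0F2, upper {-}, lower {-\frac{3}{5}, 1}, C = -\frac{2}{3}. Verdict: none. Every listed pattern misses the 0F2 form at -\frac{1}{3}, upper {-}.

The tell: x = -\frac{1}{3} and factor the ratio over Q (prefactor -2/3): negated roots = parameters.
Ratio: r(k) = -\frac{1}{3} * 1 / [(k-\frac{3}{5}) (k+1) (k+1)] - rational in k, leading ratio -\frac{1}{3}; with t_0 = -\frac{2}{3}, classification follows.


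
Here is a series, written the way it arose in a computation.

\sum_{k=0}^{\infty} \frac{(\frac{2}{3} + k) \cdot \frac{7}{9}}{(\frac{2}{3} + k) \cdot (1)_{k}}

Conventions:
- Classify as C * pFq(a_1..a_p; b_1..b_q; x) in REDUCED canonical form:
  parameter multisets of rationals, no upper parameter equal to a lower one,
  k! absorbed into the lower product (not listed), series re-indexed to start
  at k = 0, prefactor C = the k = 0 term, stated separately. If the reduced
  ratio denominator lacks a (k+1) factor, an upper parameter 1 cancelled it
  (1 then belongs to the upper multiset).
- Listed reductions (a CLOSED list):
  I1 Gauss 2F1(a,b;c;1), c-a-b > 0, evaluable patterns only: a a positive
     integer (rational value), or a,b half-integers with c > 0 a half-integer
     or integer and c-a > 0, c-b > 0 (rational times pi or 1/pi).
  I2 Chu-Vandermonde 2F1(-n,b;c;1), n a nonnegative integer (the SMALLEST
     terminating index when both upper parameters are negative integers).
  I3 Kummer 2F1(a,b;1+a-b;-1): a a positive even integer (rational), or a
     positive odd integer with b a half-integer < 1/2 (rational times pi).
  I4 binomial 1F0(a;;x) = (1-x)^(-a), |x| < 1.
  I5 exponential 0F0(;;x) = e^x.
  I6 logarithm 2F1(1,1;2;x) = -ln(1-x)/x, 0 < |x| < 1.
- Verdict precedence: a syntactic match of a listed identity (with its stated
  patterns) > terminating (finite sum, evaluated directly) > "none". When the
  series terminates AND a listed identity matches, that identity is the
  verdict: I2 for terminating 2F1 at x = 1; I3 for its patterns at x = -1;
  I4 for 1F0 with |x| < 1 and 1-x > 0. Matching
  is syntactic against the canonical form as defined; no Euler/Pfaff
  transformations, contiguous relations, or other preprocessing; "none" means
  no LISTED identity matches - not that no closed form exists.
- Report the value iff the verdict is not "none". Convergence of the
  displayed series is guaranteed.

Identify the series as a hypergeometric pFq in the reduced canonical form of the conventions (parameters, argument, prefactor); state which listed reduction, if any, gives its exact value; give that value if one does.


With C = \frac{7}{9}: the canonical form is 0F0(-; -; 1). Verdict: exponential (I5) applies (the 0F0 exponential series at x = 1). Value: \frac{7}{9} \cdot e^{1}.

The tell: with t_0 = \frac{7}{9}, k + 2/3 divides numerator and denominator alike; prefactor 7/9 after cancelling.
Step ratio: r(k) = 1 * 1 / [(k+1)] ; factor over Q: parameters, x = 1, and C = \frac{7}{9}.


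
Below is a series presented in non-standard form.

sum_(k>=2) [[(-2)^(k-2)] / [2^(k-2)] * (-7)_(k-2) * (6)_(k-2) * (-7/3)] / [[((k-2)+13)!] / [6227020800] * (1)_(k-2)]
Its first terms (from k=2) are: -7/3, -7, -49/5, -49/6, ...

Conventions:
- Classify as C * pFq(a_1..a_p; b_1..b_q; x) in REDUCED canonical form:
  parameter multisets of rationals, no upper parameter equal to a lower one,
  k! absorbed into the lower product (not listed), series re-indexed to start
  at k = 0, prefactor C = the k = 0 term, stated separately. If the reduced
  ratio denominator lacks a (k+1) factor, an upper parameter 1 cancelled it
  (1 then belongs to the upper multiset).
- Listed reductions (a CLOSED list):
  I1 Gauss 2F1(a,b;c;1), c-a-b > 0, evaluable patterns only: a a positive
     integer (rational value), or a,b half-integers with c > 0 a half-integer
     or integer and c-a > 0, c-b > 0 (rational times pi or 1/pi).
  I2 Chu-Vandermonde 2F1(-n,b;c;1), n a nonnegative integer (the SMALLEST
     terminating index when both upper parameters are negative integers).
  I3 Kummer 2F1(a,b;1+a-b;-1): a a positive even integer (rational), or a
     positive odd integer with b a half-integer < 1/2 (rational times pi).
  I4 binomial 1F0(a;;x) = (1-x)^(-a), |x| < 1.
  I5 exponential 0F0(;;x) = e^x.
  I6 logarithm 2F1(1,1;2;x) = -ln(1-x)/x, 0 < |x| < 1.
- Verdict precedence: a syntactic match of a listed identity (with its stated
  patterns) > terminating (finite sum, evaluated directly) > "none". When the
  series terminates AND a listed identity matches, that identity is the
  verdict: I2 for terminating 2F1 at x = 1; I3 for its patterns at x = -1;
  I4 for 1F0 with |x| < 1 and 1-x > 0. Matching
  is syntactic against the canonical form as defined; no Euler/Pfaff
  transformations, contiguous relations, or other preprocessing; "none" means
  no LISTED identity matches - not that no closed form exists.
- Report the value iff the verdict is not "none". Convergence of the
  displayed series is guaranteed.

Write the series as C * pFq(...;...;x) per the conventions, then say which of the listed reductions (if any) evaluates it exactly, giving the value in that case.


x = -1 here; the reduced form reads 2F1, upper {-7, 6}, lower {14}, C = -7/3. Verdict: Kummer (I3) applies (x = -1; c = 14 equals 1+a-b for upper {-7, 6}: listed pattern). Hence: -1001/30.

Key observation: x = (-1) and (1)_k (prefactor -7/3) is k! itself.
Consecutive-term ratio: r(k) = (-1) * (k-7) (k+6) / [(k+14) (k+1)] - rational; roots negated = parameters, x = (-1), C = -7/3.


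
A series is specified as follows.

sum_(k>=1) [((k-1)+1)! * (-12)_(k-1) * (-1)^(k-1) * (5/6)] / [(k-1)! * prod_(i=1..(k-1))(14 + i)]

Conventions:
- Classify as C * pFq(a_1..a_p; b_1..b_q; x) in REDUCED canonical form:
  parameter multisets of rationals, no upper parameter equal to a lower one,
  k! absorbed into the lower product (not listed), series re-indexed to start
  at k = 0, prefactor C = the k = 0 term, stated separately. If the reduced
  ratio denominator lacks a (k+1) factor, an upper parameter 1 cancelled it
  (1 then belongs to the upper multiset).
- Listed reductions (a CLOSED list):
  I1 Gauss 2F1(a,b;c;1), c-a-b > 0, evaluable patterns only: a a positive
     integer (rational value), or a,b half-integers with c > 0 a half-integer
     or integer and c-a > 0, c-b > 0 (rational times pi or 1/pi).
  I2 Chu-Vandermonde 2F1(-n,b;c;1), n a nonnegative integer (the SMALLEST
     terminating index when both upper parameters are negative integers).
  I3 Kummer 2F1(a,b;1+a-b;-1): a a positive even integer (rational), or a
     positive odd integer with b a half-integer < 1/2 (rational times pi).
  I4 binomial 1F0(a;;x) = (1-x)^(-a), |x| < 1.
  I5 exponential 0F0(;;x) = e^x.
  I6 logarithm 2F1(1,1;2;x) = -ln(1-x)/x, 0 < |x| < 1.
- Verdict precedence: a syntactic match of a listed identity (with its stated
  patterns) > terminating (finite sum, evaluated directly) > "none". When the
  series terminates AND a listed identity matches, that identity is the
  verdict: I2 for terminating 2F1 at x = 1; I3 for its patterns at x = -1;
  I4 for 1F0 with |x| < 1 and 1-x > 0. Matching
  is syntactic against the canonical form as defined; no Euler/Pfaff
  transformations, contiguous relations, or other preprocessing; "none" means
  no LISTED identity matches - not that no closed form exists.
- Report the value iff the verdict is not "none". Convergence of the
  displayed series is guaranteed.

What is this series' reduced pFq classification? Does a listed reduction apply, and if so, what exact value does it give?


Classification (C = 5/6): 2F1 with upper {-12, 2}, lower {15}, argument x = -1. Verdict: the Kummer evaluation I3 fires (x = -1; c = 15 equals 1+a-b for upper {-12, 2}: listed pattern). Value: 35/6.

Structural cue: from the first term 5/6: the factorial ratio (prefactor 5/6) (k+a-1)!/(a-1)! is a rising factorial (a)_k.
Consecutive-term ratio: r(k) = (-1) * (k-12) (k+2) / [(k+15) (k+1)] - rational in k, leading ratio (-1); with t_0 = 5/6, classification follows.


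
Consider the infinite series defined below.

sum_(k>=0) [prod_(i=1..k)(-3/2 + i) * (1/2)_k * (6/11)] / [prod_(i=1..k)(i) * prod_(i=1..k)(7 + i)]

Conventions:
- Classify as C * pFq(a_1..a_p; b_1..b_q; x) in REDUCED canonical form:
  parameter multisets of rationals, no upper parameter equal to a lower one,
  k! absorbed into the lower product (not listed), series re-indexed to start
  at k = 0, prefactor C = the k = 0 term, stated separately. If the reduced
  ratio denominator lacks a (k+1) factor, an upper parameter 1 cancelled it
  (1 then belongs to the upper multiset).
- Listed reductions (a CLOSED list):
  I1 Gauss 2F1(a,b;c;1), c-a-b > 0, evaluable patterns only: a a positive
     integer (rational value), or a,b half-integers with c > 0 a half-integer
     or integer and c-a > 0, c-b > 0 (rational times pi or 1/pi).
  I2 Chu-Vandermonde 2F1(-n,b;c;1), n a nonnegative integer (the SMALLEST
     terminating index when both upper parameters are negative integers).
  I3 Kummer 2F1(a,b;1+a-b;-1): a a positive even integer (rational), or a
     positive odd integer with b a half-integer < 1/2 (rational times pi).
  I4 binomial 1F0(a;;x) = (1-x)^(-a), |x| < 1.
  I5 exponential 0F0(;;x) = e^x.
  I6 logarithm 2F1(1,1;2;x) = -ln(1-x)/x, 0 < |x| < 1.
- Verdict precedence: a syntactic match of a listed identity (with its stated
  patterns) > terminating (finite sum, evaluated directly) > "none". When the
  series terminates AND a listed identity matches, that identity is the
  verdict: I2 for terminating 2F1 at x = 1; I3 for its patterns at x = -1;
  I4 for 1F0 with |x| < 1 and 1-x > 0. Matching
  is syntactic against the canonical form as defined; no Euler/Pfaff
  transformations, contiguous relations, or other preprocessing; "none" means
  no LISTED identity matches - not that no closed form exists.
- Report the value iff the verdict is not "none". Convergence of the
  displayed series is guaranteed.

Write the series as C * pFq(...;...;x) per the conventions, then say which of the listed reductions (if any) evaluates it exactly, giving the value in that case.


The tell: with t_0 = 6/11, the product of the first k integers (C = 6/11, x = 1) is k!.
Step ratio: r(k) = 1 * (k-1/2) (k+1/2) / [(k+8) (k+1)] - poly over poly, x = 1 from leading terms; C = 6/11 at k = 0.

Prefactor 6/11, argument 1: 2F1 with upper {-1/2, 1/2} over lower {8}. Verdict: the half-integer Gauss pattern (I1) matches (x = 1; upper {-1/2, 1/2} half-integers, c = 8 in the evaluable pattern). Hence: (16777216/10122255) / pi.


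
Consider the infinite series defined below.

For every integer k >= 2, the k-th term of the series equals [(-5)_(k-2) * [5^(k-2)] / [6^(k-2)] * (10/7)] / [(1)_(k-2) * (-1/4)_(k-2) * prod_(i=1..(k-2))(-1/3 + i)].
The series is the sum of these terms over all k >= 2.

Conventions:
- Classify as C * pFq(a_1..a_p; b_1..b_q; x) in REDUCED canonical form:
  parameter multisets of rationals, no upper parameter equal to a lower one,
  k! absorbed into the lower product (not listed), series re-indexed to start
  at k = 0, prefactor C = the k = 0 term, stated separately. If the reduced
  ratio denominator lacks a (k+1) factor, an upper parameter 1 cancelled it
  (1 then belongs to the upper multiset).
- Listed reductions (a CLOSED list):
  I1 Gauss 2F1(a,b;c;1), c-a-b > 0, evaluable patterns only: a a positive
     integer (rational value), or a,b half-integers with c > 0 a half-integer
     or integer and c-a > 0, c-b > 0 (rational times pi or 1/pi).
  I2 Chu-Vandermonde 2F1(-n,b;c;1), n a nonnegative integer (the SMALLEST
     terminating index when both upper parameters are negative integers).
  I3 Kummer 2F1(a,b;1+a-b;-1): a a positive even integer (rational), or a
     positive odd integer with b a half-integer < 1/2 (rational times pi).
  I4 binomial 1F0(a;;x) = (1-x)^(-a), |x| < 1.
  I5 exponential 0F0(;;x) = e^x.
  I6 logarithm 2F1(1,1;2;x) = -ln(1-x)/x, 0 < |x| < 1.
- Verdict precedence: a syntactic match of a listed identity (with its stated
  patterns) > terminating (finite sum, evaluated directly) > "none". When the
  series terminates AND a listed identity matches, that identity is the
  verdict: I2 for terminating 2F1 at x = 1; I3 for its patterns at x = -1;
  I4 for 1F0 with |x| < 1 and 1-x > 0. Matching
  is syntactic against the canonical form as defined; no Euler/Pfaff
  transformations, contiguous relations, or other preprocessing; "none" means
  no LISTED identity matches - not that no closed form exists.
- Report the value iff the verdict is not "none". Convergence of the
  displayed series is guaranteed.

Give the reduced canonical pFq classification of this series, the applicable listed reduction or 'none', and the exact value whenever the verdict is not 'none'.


Key observation: x = (5/6) and (1)_k (C = 10/7, x = 5/6) is k! itself.
Adjacent-term ratio: r(k) = (5/6) * (k-5) / [(k-1/4) (k+2/3) (k+1)] - rational; roots negated = parameters, x = (5/6), C = 10/7.

Prefactor 10/7, argument 5/6: 1F2 with upper {-5} over lower {-1/4, 2/3}. Verdict: terminating - upper -5 stops the sum at k = 5; the 6 terms are added exactly. Sum: -866890/373527.


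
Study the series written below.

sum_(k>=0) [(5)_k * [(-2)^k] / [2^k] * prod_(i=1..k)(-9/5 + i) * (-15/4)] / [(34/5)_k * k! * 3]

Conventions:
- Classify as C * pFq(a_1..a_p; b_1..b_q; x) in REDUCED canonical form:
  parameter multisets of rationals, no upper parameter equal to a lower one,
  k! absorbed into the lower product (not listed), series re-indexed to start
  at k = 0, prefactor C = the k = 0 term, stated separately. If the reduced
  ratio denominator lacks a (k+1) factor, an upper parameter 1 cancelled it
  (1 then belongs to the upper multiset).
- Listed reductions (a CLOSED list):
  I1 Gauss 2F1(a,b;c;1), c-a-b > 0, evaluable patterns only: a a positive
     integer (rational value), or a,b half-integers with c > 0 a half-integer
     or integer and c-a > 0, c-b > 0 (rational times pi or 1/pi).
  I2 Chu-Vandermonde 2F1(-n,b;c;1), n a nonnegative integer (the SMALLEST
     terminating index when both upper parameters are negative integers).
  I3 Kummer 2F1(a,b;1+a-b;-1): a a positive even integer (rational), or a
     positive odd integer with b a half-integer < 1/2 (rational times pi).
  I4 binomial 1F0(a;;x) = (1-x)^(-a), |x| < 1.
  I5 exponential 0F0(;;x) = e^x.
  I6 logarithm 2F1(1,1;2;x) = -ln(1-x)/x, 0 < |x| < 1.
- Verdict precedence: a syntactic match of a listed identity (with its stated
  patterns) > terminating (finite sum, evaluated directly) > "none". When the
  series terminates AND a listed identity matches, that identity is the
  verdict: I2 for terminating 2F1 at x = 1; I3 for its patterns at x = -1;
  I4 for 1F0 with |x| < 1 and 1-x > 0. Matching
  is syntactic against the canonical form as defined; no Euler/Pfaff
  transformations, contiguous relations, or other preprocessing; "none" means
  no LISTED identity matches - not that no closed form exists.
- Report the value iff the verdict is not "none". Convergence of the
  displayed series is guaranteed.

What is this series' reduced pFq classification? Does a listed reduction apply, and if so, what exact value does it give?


The series (x = -1) is 2F1: upper {-4/5, 5}, lower {34/5}, prefactor -5/4. Verdict: none - this 2F1 at x = -1 matches no listed pattern, and upper {-4/5, 5} holds no stopper.

First insight: t_0 being -5/4, the constant factors (prefactor -5/4) combine into one prefactor.
Consecutive-term ratio: r(k) = (-1) * (k-4/5) (k+5) / [(k+34/5) (k+1)] - poly over poly, x = (-1) from leading terms; C = -5/4 at k = 0.


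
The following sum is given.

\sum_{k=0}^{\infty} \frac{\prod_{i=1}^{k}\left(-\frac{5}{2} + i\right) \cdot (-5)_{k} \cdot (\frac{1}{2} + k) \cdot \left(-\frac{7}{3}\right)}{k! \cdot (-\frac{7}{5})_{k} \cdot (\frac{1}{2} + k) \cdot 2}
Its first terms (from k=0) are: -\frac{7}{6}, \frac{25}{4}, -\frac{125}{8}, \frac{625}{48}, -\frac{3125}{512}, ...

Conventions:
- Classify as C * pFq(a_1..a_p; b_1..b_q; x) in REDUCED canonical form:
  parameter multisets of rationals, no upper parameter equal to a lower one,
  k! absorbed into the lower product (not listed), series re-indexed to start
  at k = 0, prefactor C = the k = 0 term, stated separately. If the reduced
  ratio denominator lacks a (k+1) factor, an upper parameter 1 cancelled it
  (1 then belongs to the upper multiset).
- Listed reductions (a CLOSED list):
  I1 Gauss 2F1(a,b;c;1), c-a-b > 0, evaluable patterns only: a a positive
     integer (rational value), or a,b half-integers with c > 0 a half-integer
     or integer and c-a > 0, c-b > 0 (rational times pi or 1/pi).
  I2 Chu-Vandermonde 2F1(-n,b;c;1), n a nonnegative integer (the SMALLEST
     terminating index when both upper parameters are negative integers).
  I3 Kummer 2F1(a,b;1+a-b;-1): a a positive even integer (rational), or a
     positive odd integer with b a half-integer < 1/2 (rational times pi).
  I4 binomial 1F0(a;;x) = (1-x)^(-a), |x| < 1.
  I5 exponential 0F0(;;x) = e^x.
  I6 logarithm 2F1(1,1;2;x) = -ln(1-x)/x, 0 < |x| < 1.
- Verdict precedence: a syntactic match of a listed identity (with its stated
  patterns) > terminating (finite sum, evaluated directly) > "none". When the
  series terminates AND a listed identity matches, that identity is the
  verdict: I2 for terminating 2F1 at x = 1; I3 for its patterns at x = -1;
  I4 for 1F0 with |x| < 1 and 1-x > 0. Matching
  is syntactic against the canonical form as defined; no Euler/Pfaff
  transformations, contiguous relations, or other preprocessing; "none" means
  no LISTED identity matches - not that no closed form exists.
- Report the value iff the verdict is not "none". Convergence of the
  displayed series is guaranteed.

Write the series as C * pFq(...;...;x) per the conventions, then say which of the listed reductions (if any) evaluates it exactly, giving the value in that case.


Canonical form: C = -\frac{7}{6} times 2F1 with upper {-5, -\frac{3}{2}}, lower {-\frac{7}{5}}, x = 1. Verdict: Chu-Vandermonde (I2) fires (terminating 2F1 at x = 1 with n = 5, b = -3/2, c = -\frac{7}{5}). Hence: -\frac{97867}{39936}.

Structural cue: t_0 = -\frac{7}{6} here, and the running product (C = -7/6) telescopes to a rising factorial.
Ratio: r(k) = 1 * (k-5) (k-\frac{3}{2}) / [(k-\frac{7}{5}) (k+1)] ; factor over Q: parameters, x = 1, and C = -\frac{7}{6}.


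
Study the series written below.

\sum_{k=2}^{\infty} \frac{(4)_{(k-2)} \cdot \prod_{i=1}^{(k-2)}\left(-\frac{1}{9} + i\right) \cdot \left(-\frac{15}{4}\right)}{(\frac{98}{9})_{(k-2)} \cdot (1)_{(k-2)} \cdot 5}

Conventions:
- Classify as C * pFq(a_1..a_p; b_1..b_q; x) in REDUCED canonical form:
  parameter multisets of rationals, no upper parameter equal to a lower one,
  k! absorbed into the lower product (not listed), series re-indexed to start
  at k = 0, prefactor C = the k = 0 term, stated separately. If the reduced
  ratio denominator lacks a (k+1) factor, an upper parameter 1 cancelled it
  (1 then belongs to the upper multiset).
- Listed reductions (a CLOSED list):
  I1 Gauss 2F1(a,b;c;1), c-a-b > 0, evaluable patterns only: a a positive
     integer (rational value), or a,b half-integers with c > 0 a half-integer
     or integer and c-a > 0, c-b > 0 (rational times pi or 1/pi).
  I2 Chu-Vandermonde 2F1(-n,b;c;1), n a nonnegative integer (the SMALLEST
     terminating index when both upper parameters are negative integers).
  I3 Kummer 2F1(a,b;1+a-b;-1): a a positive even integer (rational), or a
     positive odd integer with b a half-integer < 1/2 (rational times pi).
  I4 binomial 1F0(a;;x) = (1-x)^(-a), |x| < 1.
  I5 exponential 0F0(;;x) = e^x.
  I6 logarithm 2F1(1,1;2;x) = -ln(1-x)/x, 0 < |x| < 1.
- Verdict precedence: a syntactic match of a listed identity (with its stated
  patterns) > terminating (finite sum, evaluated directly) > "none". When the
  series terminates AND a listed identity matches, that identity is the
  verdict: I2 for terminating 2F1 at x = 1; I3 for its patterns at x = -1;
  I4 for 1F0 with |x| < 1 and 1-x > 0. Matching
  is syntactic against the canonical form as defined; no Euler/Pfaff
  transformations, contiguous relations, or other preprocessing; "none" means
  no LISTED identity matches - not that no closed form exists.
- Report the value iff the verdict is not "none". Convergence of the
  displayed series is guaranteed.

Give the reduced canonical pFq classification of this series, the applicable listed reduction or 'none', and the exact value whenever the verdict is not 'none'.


Prefactor -\frac{3}{4}, argument 1: 2F1 with upper {\frac{8}{9}, 4} over lower {\frac{98}{9}}. Verdict: Gauss (I1, integer-parameter pattern) applies (x = 1: the Gamma ratio telescopes since c-a-b = 6 > 0 and a = 4 in Z>0). Sum: -\frac{979445}{826686}.

Structural cue: from the first term -\frac{3}{4}: the running product (C = -3/4, x = 1) telescopes to a rising factorial.
Consecutive-term ratio: r(k) = 1 * (k+\frac{8}{9}) (k+4) / [(k+\frac{98}{9}) (k+1)] - poly over poly, x = 1 from leading terms; C = -\frac{3}{4} at k = 0.


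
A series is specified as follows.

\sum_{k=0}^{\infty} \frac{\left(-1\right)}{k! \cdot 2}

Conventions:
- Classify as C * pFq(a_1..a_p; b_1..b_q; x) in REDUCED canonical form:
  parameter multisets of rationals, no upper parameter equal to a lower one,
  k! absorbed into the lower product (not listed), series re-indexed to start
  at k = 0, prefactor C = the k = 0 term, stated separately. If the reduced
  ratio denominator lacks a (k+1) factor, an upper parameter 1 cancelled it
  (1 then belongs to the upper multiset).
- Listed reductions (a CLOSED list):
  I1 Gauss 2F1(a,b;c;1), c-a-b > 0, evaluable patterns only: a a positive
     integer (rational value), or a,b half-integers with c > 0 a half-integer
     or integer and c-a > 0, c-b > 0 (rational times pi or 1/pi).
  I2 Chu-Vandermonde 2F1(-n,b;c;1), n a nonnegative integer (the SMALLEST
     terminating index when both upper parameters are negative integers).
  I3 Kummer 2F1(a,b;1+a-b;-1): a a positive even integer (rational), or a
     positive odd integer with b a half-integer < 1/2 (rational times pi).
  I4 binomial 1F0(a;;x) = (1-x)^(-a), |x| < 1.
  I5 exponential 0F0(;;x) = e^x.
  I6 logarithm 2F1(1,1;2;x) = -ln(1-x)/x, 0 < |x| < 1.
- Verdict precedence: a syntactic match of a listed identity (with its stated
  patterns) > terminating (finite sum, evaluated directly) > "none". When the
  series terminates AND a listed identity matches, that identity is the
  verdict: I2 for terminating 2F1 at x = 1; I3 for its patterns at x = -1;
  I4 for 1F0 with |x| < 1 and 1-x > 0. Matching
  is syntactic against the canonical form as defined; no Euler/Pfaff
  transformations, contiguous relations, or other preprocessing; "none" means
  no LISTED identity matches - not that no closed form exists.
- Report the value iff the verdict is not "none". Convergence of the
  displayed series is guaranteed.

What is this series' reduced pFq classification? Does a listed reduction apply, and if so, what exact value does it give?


This is -\frac{1}{2} * 0F0(-; -; 1) in reduced canonical form. Verdict: the I5 exponential reduction fires (the 0F0 exponential series at x = 1). Its exact value is \left(-\frac{1}{2}\right) \cdot e^{1}.

The tell: from the first term -\frac{1}{2}: the constant factors (C = -1/2, x = 1) combine into one prefactor.
Consecutive-term ratio: r(k) = 1 * 1 / [(k+1)] - rational; roots negated = parameters, x = 1, C = -\frac{1}{2}.


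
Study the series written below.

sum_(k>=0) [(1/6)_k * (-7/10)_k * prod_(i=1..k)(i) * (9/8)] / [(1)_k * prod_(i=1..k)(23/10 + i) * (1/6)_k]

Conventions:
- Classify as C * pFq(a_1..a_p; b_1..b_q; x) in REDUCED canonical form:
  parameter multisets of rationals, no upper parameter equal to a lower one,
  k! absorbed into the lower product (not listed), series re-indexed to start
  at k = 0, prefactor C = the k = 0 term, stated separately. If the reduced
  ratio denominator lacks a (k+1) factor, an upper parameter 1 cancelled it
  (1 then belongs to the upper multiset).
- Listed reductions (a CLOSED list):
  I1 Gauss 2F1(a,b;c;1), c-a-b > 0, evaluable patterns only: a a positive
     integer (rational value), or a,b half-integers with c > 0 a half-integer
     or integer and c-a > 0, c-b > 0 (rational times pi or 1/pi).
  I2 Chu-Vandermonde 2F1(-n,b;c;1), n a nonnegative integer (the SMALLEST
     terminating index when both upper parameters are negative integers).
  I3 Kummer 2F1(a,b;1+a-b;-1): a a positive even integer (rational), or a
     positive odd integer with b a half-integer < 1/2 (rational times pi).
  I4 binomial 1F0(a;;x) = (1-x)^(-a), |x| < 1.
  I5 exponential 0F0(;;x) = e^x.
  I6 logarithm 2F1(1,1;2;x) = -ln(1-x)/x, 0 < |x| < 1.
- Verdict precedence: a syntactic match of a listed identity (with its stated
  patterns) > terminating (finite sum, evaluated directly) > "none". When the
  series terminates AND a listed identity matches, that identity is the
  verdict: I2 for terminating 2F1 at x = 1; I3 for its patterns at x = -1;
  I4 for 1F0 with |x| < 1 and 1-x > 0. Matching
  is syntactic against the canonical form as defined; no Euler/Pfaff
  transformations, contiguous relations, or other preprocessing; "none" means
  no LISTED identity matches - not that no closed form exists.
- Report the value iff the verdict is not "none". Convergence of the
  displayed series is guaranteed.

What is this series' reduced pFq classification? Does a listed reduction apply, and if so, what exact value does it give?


Classification (C = 9/8): 2F1 with upper {-7/10, 1}, lower {33/10}, argument x = 1. Verdict: Gauss (I1, integer-parameter pattern) matches (x = 1: the Gamma ratio telescopes since c-a-b = 3 > 0 and a = 1 in Z>0). Its exact value is 69/80.

First insight: from the first term 9/8: the running product (C = 9/8) telescopes to a rising factorial.
Ratio: r(k) = 1 * (k-7/10) (k+1) / [(k+33/10) (k+1)] - rational; roots negated = parameters, x = 1, C = 9/8.
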